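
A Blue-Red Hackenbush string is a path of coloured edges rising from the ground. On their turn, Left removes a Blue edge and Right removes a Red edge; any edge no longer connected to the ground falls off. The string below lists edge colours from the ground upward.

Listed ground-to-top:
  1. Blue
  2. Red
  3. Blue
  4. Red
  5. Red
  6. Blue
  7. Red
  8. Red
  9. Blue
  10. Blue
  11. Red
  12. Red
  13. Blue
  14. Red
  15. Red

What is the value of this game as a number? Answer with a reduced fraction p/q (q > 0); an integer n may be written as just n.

G(B) = { 0 | none } gives 1
G(BR) = { 0 | 1 } gives 1/2
G(BRB) = { 0,1/2 | 1 } gives 3/4
G(BRBR) = { 0,1/2 | 3/4,1 } gives 5/8
G(BRBRR) = { 0,1/2 | 5/8,3/4,1 } gives 9/16
G(BRBRRB) = { 0,1/2,9/16 | 5/8,3/4,1 } gives 19/32
G(BRBRRBR) = { 0,1/2,9/16 | 19/32,5/8,3/4,1 } gives 37/64
G(BRBRRBRR) = { 0,1/2,9/16 | 37/64,19/32,5/8,3/4,1 } gives 73/128
G(BRBRRBRRB) = { 0,1/2,9/16,73/128 | 37/64,19/32,5/8,3/4,1 } gives 147/256
G(BRBRRBRRBB) = { 0,1/2,9/16,73/128,147/256 | 37/64,19/32,5/8,3/4,1 } gives 295/512
G(BRBRRBRRBBR) = { 0,1/2,9/16,73/128,147/256 | 295/512,37/64,19/32,5/8,3/4,1 } gives 589/1024
G(BRBRRBRRBBRR) = { 0,1/2,9/16,73/128,147/256 | 589/1024,295/512,37/64,19/32,5/8,3/4,1 } gives 1177/2048
G(BRBRRBRRBBRRB) = { 0,1/2,9/16,73/128,147/256,1177/2048 | 589/1024,295/512,37/64,19/32,5/8,3/4,1 } gives 2355/4096
G(BRBRRBRRBBRRBR) = { 0,1/2,9/16,73/128,147/256,1177/2048 | 2355/4096,589/1024,295/512,37/64,19/32,5/8,3/4,1 } gives 4709/8192
G(BRBRRBRRBBRRBRR) = { 0,1/2,9/16,73/128,147/256,1177/2048 | 4709/8192,2355/4096,589/1024,295/512,37/64,19/32,5/8,3/4,1 } gives 9417/16384

9417/16384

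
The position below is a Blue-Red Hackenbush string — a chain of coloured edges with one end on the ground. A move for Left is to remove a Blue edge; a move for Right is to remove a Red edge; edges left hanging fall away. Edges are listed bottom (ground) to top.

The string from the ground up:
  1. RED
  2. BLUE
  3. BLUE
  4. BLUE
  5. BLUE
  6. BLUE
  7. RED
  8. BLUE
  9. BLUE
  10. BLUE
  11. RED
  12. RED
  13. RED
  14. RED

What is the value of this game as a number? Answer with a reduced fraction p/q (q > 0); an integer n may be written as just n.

-287/8192

edge 1 of 14 (RED): { none | 0 } ⇒ -1
edge 2 of 14 (BLUE): { -1 | 0 } ⇒ -1/2
edge 3 of 14 (BLUE): { -1; -1/2 | 0 } ⇒ -1/4
edge 4 of 14 (BLUE): { -1; -1/2; -1/4 | 0 } ⇒ -1/8
edge 5 of 14 (BLUE): { -1; -1/2; -1/4; -1/8 | 0 } ⇒ -1/16
edge 6 of 14 (BLUE): { -1; -1/2; -1/4; -1/8; -1/16 | 0 } ⇒ -1/32
edge 7 of 14 (RED): { -1; -1/2; -1/4; -1/8; -1/16 | -1/32; 0 } ⇒ -3/64
edge 8 of 14 (BLUE): { -1; -1/2; -1/4; -1/8; -1/16; -3/64 | -1/32; 0 } ⇒ -5/128
edge 9 of 14 (BLUE): { -1; -1/2; -1/4; -1/8; -1/16; -3/64; -5/128 | -1/32; 0 } ⇒ -9/256
edge 10 of 14 (BLUE): { -1; -1/2; -1/4; -1/8; -1/16; -3/64; -5/128; -9/256 | -1/32; 0 } ⇒ -17/512
edge 11 of 14 (RED): { -1; -1/2; -1/4; -1/8; -1/16; -3/64; -5/128; -9/256 | -17/512; -1/32; 0 } ⇒ -35/1024
edge 12 of 14 (RED): { -1; -1/2; -1/4; -1/8; -1/16; -3/64; -5/128; -9/256 | -35/1024; -17/512; -1/32; 0 } ⇒ -71/2048
edge 13 of 14 (RED): { -1; -1/2; -1/4; -1/8; -1/16; -3/64; -5/128; -9/256 | -71/2048; -35/1024; -17/512; -1/32; 0 } ⇒ -143/4096
edge 14 of 14 (RED): { -1; -1/2; -1/4; -1/8; -1/16; -3/64; -5/128; -9/256 | -143/4096; -71/2048; -35/1024; -17/512; -1/32; 0 } ⇒ -287/8192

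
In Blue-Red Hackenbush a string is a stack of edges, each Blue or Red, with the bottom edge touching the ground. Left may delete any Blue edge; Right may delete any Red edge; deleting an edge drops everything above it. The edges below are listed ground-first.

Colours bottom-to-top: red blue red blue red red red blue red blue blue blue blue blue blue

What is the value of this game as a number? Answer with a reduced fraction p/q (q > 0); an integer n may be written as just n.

-11905/16384

Prefix values for red blue red blue red red red blue red blue blue blue blue blue blue via {L|R} + simplicity:
value_1 [r]  L=[none]  R=[0]  => -1
value_2 [rb]  L=[-1]  R=[0]  => -1/2
value_3 [rbr]  L=[-1]  R=[-1/2, 0]  => -3/4
value_4 [rbrb]  L=[-1, -3/4]  R=[-1/2, 0]  => -5/8
value_5 [rbrbr]  L=[-1, -3/4]  R=[-5/8, -1/2, 0]  => -11/16
value_6 [rbrbrr]  L=[-1, -3/4]  R=[-11/16, -5/8, -1/2, 0]  => -23/32
value_7 [rbrbrrr]  L=[-1, -3/4]  R=[-23/32, -11/16, -5/8, -1/2, 0]  => -47/64
value_8 [rbrbrrrb]  L=[-1, -3/4, -47/64]  R=[-23/32, -11/16, -5/8, -1/2, 0]  => -93/128
value_9 [rbrbrrrbr]  L=[-1, -3/4, -47/64]  R=[-93/128, -23/32, -11/16, -5/8, -1/2, 0]  => -187/256
value_10 [rbrbrrrbrb]  L=[-1, -3/4, -47/64, -187/256]  R=[-93/128, -23/32, -11/16, -5/8, -1/2, 0]  => -373/512
value_11 [rbrbrrrbrbb]  L=[-1, -3/4, -47/64, -187/256, -373/512]  R=[-93/128, -23/32, -11/16, -5/8, -1/2, 0]  => -745/1024
value_12 [rbrbrrrbrbbb]  L=[-1, -3/4, -47/64, -187/256, -373/512, -745/1024]  R=[-93/128, -23/32, -11/16, -5/8, -1/2, 0]  => -1489/2048
value_13 [rbrbrrrbrbbbb]  L=[-1, -3/4, -47/64, -187/256, -373/512, -745/1024, -1489/2048]  R=[-93/128, -23/32, -11/16, -5/8, -1/2, 0]  => -2977/4096
value_14 [rbrbrrrbrbbbbb]  L=[-1, -3/4, -47/64, -187/256, -373/512, -745/1024, -1489/2048, -2977/4096]  R=[-93/128, -23/32, -11/16, -5/8, -1/2, 0]  => -5953/8192
value_15 [rbrbrrrbrbbbbbb]  L=[-1, -3/4, -47/64, -187/256, -373/512, -745/1024, -1489/2048, -2977/4096, -5953/8192]  R=[-93/128, -23/32, -11/16, -5/8, -1/2, 0]  => -11905/16384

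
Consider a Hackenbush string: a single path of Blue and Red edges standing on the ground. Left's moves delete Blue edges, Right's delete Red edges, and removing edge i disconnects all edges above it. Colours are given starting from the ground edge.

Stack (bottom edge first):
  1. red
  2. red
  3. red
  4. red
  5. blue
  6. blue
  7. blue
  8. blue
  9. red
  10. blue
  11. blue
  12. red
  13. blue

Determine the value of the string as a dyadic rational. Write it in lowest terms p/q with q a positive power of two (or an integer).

Prefix values for red red red red blue blue blue blue red blue blue red blue via {L|R} + simplicity:
val_1 [r]  L=[(no moves)]  R=[0]  = -1
val_2 [rr]  L=[(no moves)]  R=[-1, 0]  = -2
val_3 [rrr]  L=[(no moves)]  R=[-2, -1, 0]  = -3
val_4 [rrrr]  L=[(no moves)]  R=[-3, -2, -1, 0]  = -4
val_5 [rrrrb]  L=[-4]  R=[-3, -2, -1, 0]  = -7/2
val_6 [rrrrbb]  L=[-4, -7/2]  R=[-3, -2, -1, 0]  = -13/4
val_7 [rrrrbbb]  L=[-4, -7/2, -13/4]  R=[-3, -2, -1, 0]  = -25/8
val_8 [rrrrbbbb]  L=[-4, -7/2, -13/4, -25/8]  R=[-3, -2, -1, 0]  = -49/16
val_9 [rrrrbbbbr]  L=[-4, -7/2, -13/4, -25/8]  R=[-49/16, -3, -2, -1, 0]  = -99/32
val_10 [rrrrbbbbrb]  L=[-4, -7/2, -13/4, -25/8, -99/32]  R=[-49/16, -3, -2, -1, 0]  = -197/64
val_11 [rrrrbbbbrbb]  L=[-4, -7/2, -13/4, -25/8, -99/32, -197/64]  R=[-49/16, -3, -2, -1, 0]  = -393/128
val_12 [rrrrbbbbrbbr]  L=[-4, -7/2, -13/4, -25/8, -99/32, -197/64]  R=[-393/128, -49/16, -3, -2, -1, 0]  = -787/256
val_13 [rrrrbbbbrbbrb]  L=[-4, -7/2, -13/4, -25/8, -99/32, -197/64, -787/256]  R=[-393/128, -49/16, -3, -2, -1, 0]  = -1573/512

-1573/512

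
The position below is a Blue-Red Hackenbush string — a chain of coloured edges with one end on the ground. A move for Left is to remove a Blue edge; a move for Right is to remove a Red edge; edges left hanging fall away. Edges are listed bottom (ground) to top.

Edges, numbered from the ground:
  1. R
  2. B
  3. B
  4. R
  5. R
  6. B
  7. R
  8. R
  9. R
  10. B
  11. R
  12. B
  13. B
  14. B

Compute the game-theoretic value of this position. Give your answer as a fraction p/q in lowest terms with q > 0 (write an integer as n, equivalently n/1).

Build value(s[:k]) for k = 1..14, string s = R B B R R B R R R B R B B B.
edge 1 of 14 (R): { — | 0 } — -1
edge 2 of 14 (B): { -1 | 0 } — -1/2
edge 3 of 14 (B): { -1; -1/2 | 0 } — -1/4
edge 4 of 14 (R): { -1; -1/2 | -1/4; 0 } — -3/8
edge 5 of 14 (R): { -1; -1/2 | -3/8; -1/4; 0 } — -7/16
edge 6 of 14 (B): { -1; -1/2; -7/16 | -3/8; -1/4; 0 } — -13/32
edge 7 of 14 (R): { -1; -1/2; -7/16 | -13/32; -3/8; -1/4; 0 } — -27/64
edge 8 of 14 (R): { -1; -1/2; -7/16 | -27/64; -13/32; -3/8; -1/4; 0 } — -55/128
edge 9 of 14 (R): { -1; -1/2; -7/16 | -55/128; -27/64; -13/32; -3/8; -1/4; 0 } — -111/256
edge 10 of 14 (B): { -1; -1/2; -7/16; -111/256 | -55/128; -27/64; -13/32; -3/8; -1/4; 0 } — -221/512
edge 11 of 14 (R): { -1; -1/2; -7/16; -111/256 | -221/512; -55/128; -27/64; -13/32; -3/8; -1/4; 0 } — -443/1024
edge 12 of 14 (B): { -1; -1/2; -7/16; -111/256; -443/1024 | -221/512; -55/128; -27/64; -13/32; -3/8; -1/4; 0 } — -885/2048
edge 13 of 14 (B): { -1; -1/2; -7/16; -111/256; -443/1024; -885/2048 | -221/512; -55/128; -27/64; -13/32; -3/8; -1/4; 0 } — -1769/4096
edge 14 of 14 (B): { -1; -1/2; -7/16; -111/256; -443/1024; -885/2048; -1769/4096 | -221/512; -55/128; -27/64; -13/32; -3/8; -1/4; 0 } — -3537/8192

-3537/8192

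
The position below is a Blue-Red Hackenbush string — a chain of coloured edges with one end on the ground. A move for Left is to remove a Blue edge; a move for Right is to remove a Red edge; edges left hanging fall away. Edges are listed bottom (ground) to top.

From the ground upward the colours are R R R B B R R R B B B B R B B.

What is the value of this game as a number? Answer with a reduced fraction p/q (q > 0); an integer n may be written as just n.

-9993/4096

Recurse on prefixes of the 15-edge string R R R B B R R R B B B B R B B:
v(R) = { ∅ | 0 } ⇒ -1
v(RR) = { ∅ | -1; 0 } ⇒ -2
v(RRR) = { ∅ | -2; -1; 0 } ⇒ -3
v(RRRB) = { -3 | -2; -1; 0 } ⇒ -5/2
v(RRRBB) = { -3; -5/2 | -2; -1; 0 } ⇒ -9/4
v(RRRBBR) = { -3; -5/2 | -9/4; -2; -1; 0 } ⇒ -19/8
v(RRRBBRR) = { -3; -5/2 | -19/8; -9/4; -2; -1; 0 } ⇒ -39/16
v(RRRBBRRR) = { -3; -5/2 | -39/16; -19/8; -9/4; -2; -1; 0 } ⇒ -79/32
v(RRRBBRRRB) = { -3; -5/2; -79/32 | -39/16; -19/8; -9/4; -2; -1; 0 } ⇒ -157/64
v(RRRBBRRRBB) = { -3; -5/2; -79/32; -157/64 | -39/16; -19/8; -9/4; -2; -1; 0 } ⇒ -313/128
v(RRRBBRRRBBB) = { -3; -5/2; -79/32; -157/64; -313/128 | -39/16; -19/8; -9/4; -2; -1; 0 } ⇒ -625/256
v(RRRBBRRRBBBB) = { -3; -5/2; -79/32; -157/64; -313/128; -625/256 | -39/16; -19/8; -9/4; -2; -1; 0 } ⇒ -1249/512
v(RRRBBRRRBBBBR) = { -3; -5/2; -79/32; -157/64; -313/128; -625/256 | -1249/512; -39/16; -19/8; -9/4; -2; -1; 0 } ⇒ -2499/1024
v(RRRBBRRRBBBBRB) = { -3; -5/2; -79/32; -157/64; -313/128; -625/256; -2499/1024 | -1249/512; -39/16; -19/8; -9/4; -2; -1; 0 } ⇒ -4997/2048
v(RRRBBRRRBBBBRBB) = { -3; -5/2; -79/32; -157/64; -313/128; -625/256; -2499/1024; -4997/2048 | -1249/512; -39/16; -19/8; -9/4; -2; -1; 0 } ⇒ -9993/4096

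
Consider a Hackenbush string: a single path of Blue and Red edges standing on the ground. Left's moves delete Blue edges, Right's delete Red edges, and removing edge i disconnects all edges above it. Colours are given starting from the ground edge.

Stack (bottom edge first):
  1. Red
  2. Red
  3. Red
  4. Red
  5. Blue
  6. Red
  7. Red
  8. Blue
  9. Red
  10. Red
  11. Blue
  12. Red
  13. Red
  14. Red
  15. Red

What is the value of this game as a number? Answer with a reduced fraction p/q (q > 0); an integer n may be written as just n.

-7903/2048

R: Left { (no moves) }, Right { 0 } → simplest -1
RR: Left { (no moves) }, Right { -1; 0 } → simplest -2
RRR: Left { (no moves) }, Right { -2; -1; 0 } → simplest -3
RRRR: Left { (no moves) }, Right { -3; -2; -1; 0 } → simplest -4
RRRRB: Left { -4 }, Right { -3; -2; -1; 0 } → simplest -7/2
RRRRBR: Left { -4 }, Right { -7/2; -3; -2; -1; 0 } → simplest -15/4
RRRRBRR: Left { -4 }, Right { -15/4; -7/2; -3; -2; -1; 0 } → simplest -31/8
RRRRBRRB: Left { -4; -31/8 }, Right { -15/4; -7/2; -3; -2; -1; 0 } → simplest -61/16
RRRRBRRBR: Left { -4; -31/8 }, Right { -61/16; -15/4; -7/2; -3; -2; -1; 0 } → simplest -123/32
RRRRBRRBRR: Left { -4; -31/8 }, Right { -123/32; -61/16; -15/4; -7/2; -3; -2; -1; 0 } → simplest -247/64
RRRRBRRBRRB: Left { -4; -31/8; -247/64 }, Right { -123/32; -61/16; -15/4; -7/2; -3; -2; -1; 0 } → simplest -493/128
RRRRBRRBRRBR: Left { -4; -31/8; -247/64 }, Right { -493/128; -123/32; -61/16; -15/4; -7/2; -3; -2; -1; 0 } → simplest -987/256
RRRRBRRBRRBRR: Left { -4; -31/8; -247/64 }, Right { -987/256; -493/128; -123/32; -61/16; -15/4; -7/2; -3; -2; -1; 0 } → simplest -1975/512
RRRRBRRBRRBRRR: Left { -4; -31/8; -247/64 }, Right { -1975/512; -987/256; -493/128; -123/32; -61/16; -15/4; -7/2; -3; -2; -1; 0 } → simplest -3951/1024
RRRRBRRBRRBRRRR: Left { -4; -31/8; -247/64 }, Right { -3951/1024; -1975/512; -987/256; -493/128; -123/32; -61/16; -15/4; -7/2; -3; -2; -1; 0 } → simplest -7903/2048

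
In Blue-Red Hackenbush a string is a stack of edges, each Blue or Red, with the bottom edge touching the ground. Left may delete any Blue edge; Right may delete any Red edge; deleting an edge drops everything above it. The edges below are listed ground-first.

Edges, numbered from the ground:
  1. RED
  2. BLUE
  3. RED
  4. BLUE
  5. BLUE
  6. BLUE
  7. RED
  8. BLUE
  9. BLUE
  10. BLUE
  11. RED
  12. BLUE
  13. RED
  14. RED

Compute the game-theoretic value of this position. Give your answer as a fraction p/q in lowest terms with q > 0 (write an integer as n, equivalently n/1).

-4375/8192

Recurse on prefixes of the 14-edge string RED BLUE RED BLUE BLUE BLUE RED BLUE BLUE BLUE RED BLUE RED RED:
step 1: add RED to get R; options L={ ∅ } R={ 0 } ⇒ -1
step 2: add BLUE to get RB; options L={ -1 } R={ 0 } ⇒ -1/2
step 3: add RED to get RBR; options L={ -1 } R={ -1/2 0 } ⇒ -3/4
step 4: add BLUE to get RBRB; options L={ -1 -3/4 } R={ -1/2 0 } ⇒ -5/8
step 5: add BLUE to get RBRBB; options L={ -1 -3/4 -5/8 } R={ -1/2 0 } ⇒ -9/16
step 6: add BLUE to get RBRBBB; options L={ -1 -3/4 -5/8 -9/16 } R={ -1/2 0 } ⇒ -17/32
step 7: add RED to get RBRBBBR; options L={ -1 -3/4 -5/8 -9/16 } R={ -17/32 -1/2 0 } ⇒ -35/64
step 8: add BLUE to get RBRBBBRB; options L={ -1 -3/4 -5/8 -9/16 -35/64 } R={ -17/32 -1/2 0 } ⇒ -69/128
step 9: add BLUE to get RBRBBBRBB; options L={ -1 -3/4 -5/8 -9/16 -35/64 -69/128 } R={ -17/32 -1/2 0 } ⇒ -137/256
step 10: add BLUE to get RBRBBBRBBB; options L={ -1 -3/4 -5/8 -9/16 -35/64 -69/128 -137/256 } R={ -17/32 -1/2 0 } ⇒ -273/512
step 11: add RED to get RBRBBBRBBBR; options L={ -1 -3/4 -5/8 -9/16 -35/64 -69/128 -137/256 } R={ -273/512 -17/32 -1/2 0 } ⇒ -547/1024
step 12: add BLUE to get RBRBBBRBBBRB; options L={ -1 -3/4 -5/8 -9/16 -35/64 -69/128 -137/256 -547/1024 } R={ -273/512 -17/32 -1/2 0 } ⇒ -1093/2048
step 13: add RED to get RBRBBBRBBBRBR; options L={ -1 -3/4 -5/8 -9/16 -35/64 -69/128 -137/256 -547/1024 } R={ -1093/2048 -273/512 -17/32 -1/2 0 } ⇒ -2187/4096
step 14: add RED to get RBRBBBRBBBRBRR; options L={ -1 -3/4 -5/8 -9/16 -35/64 -69/128 -137/256 -547/1024 } R={ -2187/4096 -1093/2048 -273/512 -17/32 -1/2 0 } ⇒ -4375/8192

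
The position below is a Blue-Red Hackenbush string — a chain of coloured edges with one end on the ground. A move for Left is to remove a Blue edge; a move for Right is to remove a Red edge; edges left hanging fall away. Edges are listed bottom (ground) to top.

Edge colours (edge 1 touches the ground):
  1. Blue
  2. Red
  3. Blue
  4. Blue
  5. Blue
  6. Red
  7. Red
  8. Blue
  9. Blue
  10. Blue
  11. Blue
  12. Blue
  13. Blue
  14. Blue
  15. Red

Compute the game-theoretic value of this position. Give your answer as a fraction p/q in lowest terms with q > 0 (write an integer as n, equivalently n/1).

14845/16384

1 of 15 · B · max L 0 · min R +∞ → 1
2 of 15 · BR · max L 0 · min R 1 → 1/2
3 of 15 · BRB · max L 1/2 · min R 1 → 3/4
4 of 15 · BRBB · max L 3/4 · min R 1 → 7/8
5 of 15 · BRBBB · max L 7/8 · min R 1 → 15/16
6 of 15 · BRBBBR · max L 7/8 · min R 15/16 → 29/32
7 of 15 · BRBBBRR · max L 7/8 · min R 29/32 → 57/64
8 of 15 · BRBBBRRB · max L 57/64 · min R 29/32 → 115/128
9 of 15 · BRBBBRRBB · max L 115/128 · min R 29/32 → 231/256
10 of 15 · BRBBBRRBBB · max L 231/256 · min R 29/32 → 463/512
11 of 15 · BRBBBRRBBBB · max L 463/512 · min R 29/32 → 927/1024
12 of 15 · BRBBBRRBBBBB · max L 927/1024 · min R 29/32 → 1855/2048
13 of 15 · BRBBBRRBBBBBB · max L 1855/2048 · min R 29/32 → 3711/4096
14 of 15 · BRBBBRRBBBBBBB · max L 3711/4096 · min R 29/32 → 7423/8192
15 of 15 · BRBBBRRBBBBBBBR · max L 3711/4096 · min R 7423/8192 → 14845/16384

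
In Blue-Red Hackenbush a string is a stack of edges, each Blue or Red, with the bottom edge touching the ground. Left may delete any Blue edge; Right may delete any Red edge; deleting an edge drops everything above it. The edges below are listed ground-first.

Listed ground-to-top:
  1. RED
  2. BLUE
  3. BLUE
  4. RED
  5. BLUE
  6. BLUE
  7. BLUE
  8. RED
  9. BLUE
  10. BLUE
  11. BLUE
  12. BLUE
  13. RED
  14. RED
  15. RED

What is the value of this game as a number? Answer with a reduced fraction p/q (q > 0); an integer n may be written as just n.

-4367/16384

R: Left { ∅ }, Right { 0 } — simplest -1
RB: Left { -1 }, Right { 0 } — simplest -1/2
RBB: Left { -1; -1/2 }, Right { 0 } — simplest -1/4
RBBR: Left { -1; -1/2 }, Right { -1/4; 0 } — simplest -3/8
RBBRB: Left { -1; -1/2; -3/8 }, Right { -1/4; 0 } — simplest -5/16
RBBRBB: Left { -1; -1/2; -3/8; -5/16 }, Right { -1/4; 0 } — simplest -9/32
RBBRBBB: Left { -1; -1/2; -3/8; -5/16; -9/32 }, Right { -1/4; 0 } — simplest -17/64
RBBRBBBR: Left { -1; -1/2; -3/8; -5/16; -9/32 }, Right { -17/64; -1/4; 0 } — simplest -35/128
RBBRBBBRB: Left { -1; -1/2; -3/8; -5/16; -9/32; -35/128 }, Right { -17/64; -1/4; 0 } — simplest -69/256
RBBRBBBRBB: Left { -1; -1/2; -3/8; -5/16; -9/32; -35/128; -69/256 }, Right { -17/64; -1/4; 0 } — simplest -137/512
RBBRBBBRBBB: Left { -1; -1/2; -3/8; -5/16; -9/32; -35/128; -69/256; -137/512 }, Right { -17/64; -1/4; 0 } — simplest -273/1024
RBBRBBBRBBBB: Left { -1; -1/2; -3/8; -5/16; -9/32; -35/128; -69/256; -137/512; -273/1024 }, Right { -17/64; -1/4; 0 } — simplest -545/2048
RBBRBBBRBBBBR: Left { -1; -1/2; -3/8; -5/16; -9/32; -35/128; -69/256; -137/512; -273/1024 }, Right { -545/2048; -17/64; -1/4; 0 } — simplest -1091/4096
RBBRBBBRBBBBRR: Left { -1; -1/2; -3/8; -5/16; -9/32; -35/128; -69/256; -137/512; -273/1024 }, Right { -1091/4096; -545/2048; -17/64; -1/4; 0 } — simplest -2183/8192
RBBRBBBRBBBBRRR: Left { -1; -1/2; -3/8; -5/16; -9/32; -35/128; -69/256; -137/512; -273/1024 }, Right { -2183/8192; -1091/4096; -545/2048; -17/64; -1/4; 0 } — simplest -4367/16384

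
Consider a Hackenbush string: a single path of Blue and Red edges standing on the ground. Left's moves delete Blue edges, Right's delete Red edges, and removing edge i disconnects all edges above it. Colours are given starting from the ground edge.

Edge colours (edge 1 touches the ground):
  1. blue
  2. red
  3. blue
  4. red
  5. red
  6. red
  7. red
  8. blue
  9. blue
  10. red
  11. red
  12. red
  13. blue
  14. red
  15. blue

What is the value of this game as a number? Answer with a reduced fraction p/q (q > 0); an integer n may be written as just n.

8587/16384

1 of 15 · b · max L 0 · min R +∞ -> 1
2 of 15 · br · max L 0 · min R 1 -> 1/2
3 of 15 · brb · max L 1/2 · min R 1 -> 3/4
4 of 15 · brbr · max L 1/2 · min R 3/4 -> 5/8
5 of 15 · brbrr · max L 1/2 · min R 5/8 -> 9/16
6 of 15 · brbrrr · max L 1/2 · min R 9/16 -> 17/32
7 of 15 · brbrrrr · max L 1/2 · min R 17/32 -> 33/64
8 of 15 · brbrrrrb · max L 33/64 · min R 17/32 -> 67/128
9 of 15 · brbrrrrbb · max L 67/128 · min R 17/32 -> 135/256
10 of 15 · brbrrrrbbr · max L 67/128 · min R 135/256 -> 269/512
11 of 15 · brbrrrrbbrr · max L 67/128 · min R 269/512 -> 537/1024
12 of 15 · brbrrrrbbrrr · max L 67/128 · min R 537/1024 -> 1073/2048
13 of 15 · brbrrrrbbrrrb · max L 1073/2048 · min R 537/1024 -> 2147/4096
14 of 15 · brbrrrrbbrrrbr · max L 1073/2048 · min R 2147/4096 -> 4293/8192
15 of 15 · brbrrrrbbrrrbrb · max L 4293/8192 · min R 2147/4096 -> 8587/16384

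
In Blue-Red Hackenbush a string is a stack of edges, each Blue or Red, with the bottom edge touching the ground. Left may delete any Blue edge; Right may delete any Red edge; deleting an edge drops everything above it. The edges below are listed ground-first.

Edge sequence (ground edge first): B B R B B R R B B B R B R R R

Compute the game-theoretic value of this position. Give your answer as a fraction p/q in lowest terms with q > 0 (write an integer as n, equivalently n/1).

14801/8192

B: Left { 0 }, Right {  } — simplest 1
BB: Left { 0 1 }, Right {  } — simplest 2
BBR: Left { 0 1 }, Right { 2 } — simplest 3/2
BBRB: Left { 0 1 3/2 }, Right { 2 } — simplest 7/4
BBRBB: Left { 0 1 3/2 7/4 }, Right { 2 } — simplest 15/8
BBRBBR: Left { 0 1 3/2 7/4 }, Right { 15/8 2 } — simplest 29/16
BBRBBRR: Left { 0 1 3/2 7/4 }, Right { 29/16 15/8 2 } — simplest 57/32
BBRBBRRB: Left { 0 1 3/2 7/4 57/32 }, Right { 29/16 15/8 2 } — simplest 115/64
BBRBBRRBB: Left { 0 1 3/2 7/4 57/32 115/64 }, Right { 29/16 15/8 2 } — simplest 231/128
BBRBBRRBBB: Left { 0 1 3/2 7/4 57/32 115/64 231/128 }, Right { 29/16 15/8 2 } — simplest 463/256
BBRBBRRBBBR: Left { 0 1 3/2 7/4 57/32 115/64 231/128 }, Right { 463/256 29/16 15/8 2 } — simplest 925/512
BBRBBRRBBBRB: Left { 0 1 3/2 7/4 57/32 115/64 231/128 925/512 }, Right { 463/256 29/16 15/8 2 } — simplest 1851/1024
BBRBBRRBBBRBR: Left { 0 1 3/2 7/4 57/32 115/64 231/128 925/512 }, Right { 1851/1024 463/256 29/16 15/8 2 } — simplest 3701/2048
BBRBBRRBBBRBRR: Left { 0 1 3/2 7/4 57/32 115/64 231/128 925/512 }, Right { 3701/2048 1851/1024 463/256 29/16 15/8 2 } — simplest 7401/4096
BBRBBRRBBBRBRRR: Left { 0 1 3/2 7/4 57/32 115/64 231/128 925/512 }, Right { 7401/4096 3701/2048 1851/1024 463/256 29/16 15/8 2 } — simplest 14801/8192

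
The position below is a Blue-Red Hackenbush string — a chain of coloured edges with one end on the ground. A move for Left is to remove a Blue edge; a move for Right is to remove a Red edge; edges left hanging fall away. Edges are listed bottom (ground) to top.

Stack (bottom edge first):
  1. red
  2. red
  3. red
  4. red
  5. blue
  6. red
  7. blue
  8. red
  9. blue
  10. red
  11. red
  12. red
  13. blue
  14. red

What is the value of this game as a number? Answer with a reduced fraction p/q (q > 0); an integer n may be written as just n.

Prefix values for red red red red blue red blue red blue red red red blue red via {L|R} + simplicity:
r: Left {  }, Right { 0 } gives simplest -1
rr: Left {  }, Right { -1; 0 } gives simplest -2
rrr: Left {  }, Right { -2; -1; 0 } gives simplest -3
rrrr: Left {  }, Right { -3; -2; -1; 0 } gives simplest -4
rrrrb: Left { -4 }, Right { -3; -2; -1; 0 } gives simplest -7/2
rrrrbr: Left { -4 }, Right { -7/2; -3; -2; -1; 0 } gives simplest -15/4
rrrrbrb: Left { -4; -15/4 }, Right { -7/2; -3; -2; -1; 0 } gives simplest -29/8
rrrrbrbr: Left { -4; -15/4 }, Right { -29/8; -7/2; -3; -2; -1; 0 } gives simplest -59/16
rrrrbrbrb: Left { -4; -15/4; -59/16 }, Right { -29/8; -7/2; -3; -2; -1; 0 } gives simplest -117/32
rrrrbrbrbr: Left { -4; -15/4; -59/16 }, Right { -117/32; -29/8; -7/2; -3; -2; -1; 0 } gives simplest -235/64
rrrrbrbrbrr: Left { -4; -15/4; -59/16 }, Right { -235/64; -117/32; -29/8; -7/2; -3; -2; -1; 0 } gives simplest -471/128
rrrrbrbrbrrr: Left { -4; -15/4; -59/16 }, Right { -471/128; -235/64; -117/32; -29/8; -7/2; -3; -2; -1; 0 } gives simplest -943/256
rrrrbrbrbrrrb: Left { -4; -15/4; -59/16; -943/256 }, Right { -471/128; -235/64; -117/32; -29/8; -7/2; -3; -2; -1; 0 } gives simplest -1885/512
rrrrbrbrbrrrbr: Left { -4; -15/4; -59/16; -943/256 }, Right { -1885/512; -471/128; -235/64; -117/32; -29/8; -7/2; -3; -2; -1; 0 } gives simplest -3771/1024

-3771/1024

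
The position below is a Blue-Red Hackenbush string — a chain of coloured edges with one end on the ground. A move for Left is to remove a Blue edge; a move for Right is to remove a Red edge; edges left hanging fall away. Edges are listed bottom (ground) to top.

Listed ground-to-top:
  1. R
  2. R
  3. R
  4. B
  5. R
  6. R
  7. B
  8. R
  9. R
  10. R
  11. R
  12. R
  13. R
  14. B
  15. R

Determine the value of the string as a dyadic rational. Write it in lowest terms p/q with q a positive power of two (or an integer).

Build val(s[:k]) for k = 1..15, string s = R R R B R R B R R R R R R B R.
val_1 [R]  L=[none]  R=[0]  so -1
val_2 [RR]  L=[none]  R=[-1; 0]  so -2
val_3 [RRR]  L=[none]  R=[-2; -1; 0]  so -3
val_4 [RRRB]  L=[-3]  R=[-2; -1; 0]  so -5/2
val_5 [RRRBR]  L=[-3]  R=[-5/2; -2; -1; 0]  so -11/4
val_6 [RRRBRR]  L=[-3]  R=[-11/4; -5/2; -2; -1; 0]  so -23/8
val_7 [RRRBRRB]  L=[-3; -23/8]  R=[-11/4; -5/2; -2; -1; 0]  so -45/16
val_8 [RRRBRRBR]  L=[-3; -23/8]  R=[-45/16; -11/4; -5/2; -2; -1; 0]  so -91/32
val_9 [RRRBRRBRR]  L=[-3; -23/8]  R=[-91/32; -45/16; -11/4; -5/2; -2; -1; 0]  so -183/64
val_10 [RRRBRRBRRR]  L=[-3; -23/8]  R=[-183/64; -91/32; -45/16; -11/4; -5/2; -2; -1; 0]  so -367/128
val_11 [RRRBRRBRRRR]  L=[-3; -23/8]  R=[-367/128; -183/64; -91/32; -45/16; -11/4; -5/2; -2; -1; 0]  so -735/256
val_12 [RRRBRRBRRRRR]  L=[-3; -23/8]  R=[-735/256; -367/128; -183/64; -91/32; -45/16; -11/4; -5/2; -2; -1; 0]  so -1471/512
val_13 [RRRBRRBRRRRRR]  L=[-3; -23/8]  R=[-1471/512; -735/256; -367/128; -183/64; -91/32; -45/16; -11/4; -5/2; -2; -1; 0]  so -2943/1024
val_14 [RRRBRRBRRRRRRB]  L=[-3; -23/8; -2943/1024]  R=[-1471/512; -735/256; -367/128; -183/64; -91/32; -45/16; -11/4; -5/2; -2; -1; 0]  so -5885/2048
val_15 [RRRBRRBRRRRRRBR]  L=[-3; -23/8; -2943/1024]  R=[-5885/2048; -1471/512; -735/256; -367/128; -183/64; -91/32; -45/16; -11/4; -5/2; -2; -1; 0]  so -11771/4096

-11771/4096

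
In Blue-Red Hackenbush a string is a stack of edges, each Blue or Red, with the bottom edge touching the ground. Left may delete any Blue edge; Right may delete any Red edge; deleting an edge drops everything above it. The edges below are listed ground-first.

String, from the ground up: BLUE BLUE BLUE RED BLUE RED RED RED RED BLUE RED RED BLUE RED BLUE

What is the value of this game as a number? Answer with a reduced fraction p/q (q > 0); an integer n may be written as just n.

Prefix values for BLUE BLUE BLUE RED BLUE RED RED RED RED BLUE RED RED BLUE RED BLUE via {L|R} + simplicity:
step 1: add BLUE to get B; options L={ 0 } R={ — } -> 1
step 2: add BLUE to get BB; options L={ 0 1 } R={ — } -> 2
step 3: add BLUE to get BBB; options L={ 0 1 2 } R={ — } -> 3
step 4: add RED to get BBBR; options L={ 0 1 2 } R={ 3 } -> 5/2
step 5: add BLUE to get BBBRB; options L={ 0 1 2 5/2 } R={ 3 } -> 11/4
step 6: add RED to get BBBRBR; options L={ 0 1 2 5/2 } R={ 11/4 3 } -> 21/8
step 7: add RED to get BBBRBRR; options L={ 0 1 2 5/2 } R={ 21/8 11/4 3 } -> 41/16
step 8: add RED to get BBBRBRRR; options L={ 0 1 2 5/2 } R={ 41/16 21/8 11/4 3 } -> 81/32
step 9: add RED to get BBBRBRRRR; options L={ 0 1 2 5/2 } R={ 81/32 41/16 21/8 11/4 3 } -> 161/64
step 10: add BLUE to get BBBRBRRRRB; options L={ 0 1 2 5/2 161/64 } R={ 81/32 41/16 21/8 11/4 3 } -> 323/128
step 11: add RED to get BBBRBRRRRBR; options L={ 0 1 2 5/2 161/64 } R={ 323/128 81/32 41/16 21/8 11/4 3 } -> 645/256
step 12: add RED to get BBBRBRRRRBRR; options L={ 0 1 2 5/2 161/64 } R={ 645/256 323/128 81/32 41/16 21/8 11/4 3 } -> 1289/512
step 13: add BLUE to get BBBRBRRRRBRRB; options L={ 0 1 2 5/2 161/64 1289/512 } R={ 645/256 323/128 81/32 41/16 21/8 11/4 3 } -> 2579/1024
step 14: add RED to get BBBRBRRRRBRRBR; options L={ 0 1 2 5/2 161/64 1289/512 } R={ 2579/1024 645/256 323/128 81/32 41/16 21/8 11/4 3 } -> 5157/2048
step 15: add BLUE to get BBBRBRRRRBRRBRB; options L={ 0 1 2 5/2 161/64 1289/512 5157/2048 } R={ 2579/1024 645/256 323/128 81/32 41/16 21/8 11/4 3 } -> 10315/4096

10315/4096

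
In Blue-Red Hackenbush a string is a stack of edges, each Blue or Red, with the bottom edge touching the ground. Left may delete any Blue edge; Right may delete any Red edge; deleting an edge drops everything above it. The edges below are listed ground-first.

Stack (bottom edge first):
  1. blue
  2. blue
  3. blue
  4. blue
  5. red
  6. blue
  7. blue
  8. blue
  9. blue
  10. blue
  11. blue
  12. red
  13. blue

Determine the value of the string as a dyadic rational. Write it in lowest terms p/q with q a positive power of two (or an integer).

2043/512

Recurse on prefixes of the 13-edge string blue blue blue blue red blue blue blue blue blue blue red blue:
v(b) = { 0 | none } ⇒ 1
v(bb) = { 0, 1 | none } ⇒ 2
v(bbb) = { 0, 1, 2 | none } ⇒ 3
v(bbbb) = { 0, 1, 2, 3 | none } ⇒ 4
v(bbbbr) = { 0, 1, 2, 3 | 4 } ⇒ 7/2
v(bbbbrb) = { 0, 1, 2, 3, 7/2 | 4 } ⇒ 15/4
v(bbbbrbb) = { 0, 1, 2, 3, 7/2, 15/4 | 4 } ⇒ 31/8
v(bbbbrbbb) = { 0, 1, 2, 3, 7/2, 15/4, 31/8 | 4 } ⇒ 63/16
v(bbbbrbbbb) = { 0, 1, 2, 3, 7/2, 15/4, 31/8, 63/16 | 4 } ⇒ 127/32
v(bbbbrbbbbb) = { 0, 1, 2, 3, 7/2, 15/4, 31/8, 63/16, 127/32 | 4 } ⇒ 255/64
v(bbbbrbbbbbb) = { 0, 1, 2, 3, 7/2, 15/4, 31/8, 63/16, 127/32, 255/64 | 4 } ⇒ 511/128
v(bbbbrbbbbbbr) = { 0, 1, 2, 3, 7/2, 15/4, 31/8, 63/16, 127/32, 255/64 | 511/128, 4 } ⇒ 1021/256
v(bbbbrbbbbbbrb) = { 0, 1, 2, 3, 7/2, 15/4, 31/8, 63/16, 127/32, 255/64, 1021/256 | 511/128, 4 } ⇒ 2043/512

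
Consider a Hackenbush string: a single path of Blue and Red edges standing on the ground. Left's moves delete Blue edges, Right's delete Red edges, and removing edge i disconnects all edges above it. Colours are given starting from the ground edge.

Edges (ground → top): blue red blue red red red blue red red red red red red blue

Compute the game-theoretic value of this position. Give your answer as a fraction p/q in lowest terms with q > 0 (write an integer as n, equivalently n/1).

4355/8192

edge 1 of 14 (blue): { 0 |  } -> 1
edge 2 of 14 (red): { 0 | 1 } -> 1/2
edge 3 of 14 (blue): { 0,1/2 | 1 } -> 3/4
edge 4 of 14 (red): { 0,1/2 | 3/4,1 } -> 5/8
edge 5 of 14 (red): { 0,1/2 | 5/8,3/4,1 } -> 9/16
edge 6 of 14 (red): { 0,1/2 | 9/16,5/8,3/4,1 } -> 17/32
edge 7 of 14 (blue): { 0,1/2,17/32 | 9/16,5/8,3/4,1 } -> 35/64
edge 8 of 14 (red): { 0,1/2,17/32 | 35/64,9/16,5/8,3/4,1 } -> 69/128
edge 9 of 14 (red): { 0,1/2,17/32 | 69/128,35/64,9/16,5/8,3/4,1 } -> 137/256
edge 10 of 14 (red): { 0,1/2,17/32 | 137/256,69/128,35/64,9/16,5/8,3/4,1 } -> 273/512
edge 11 of 14 (red): { 0,1/2,17/32 | 273/512,137/256,69/128,35/64,9/16,5/8,3/4,1 } -> 545/1024
edge 12 of 14 (red): { 0,1/2,17/32 | 545/1024,273/512,137/256,69/128,35/64,9/16,5/8,3/4,1 } -> 1089/2048
edge 13 of 14 (red): { 0,1/2,17/32 | 1089/2048,545/1024,273/512,137/256,69/128,35/64,9/16,5/8,3/4,1 } -> 2177/4096
edge 14 of 14 (blue): { 0,1/2,17/32,2177/4096 | 1089/2048,545/1024,273/512,137/256,69/128,35/64,9/16,5/8,3/4,1 } -> 4355/8192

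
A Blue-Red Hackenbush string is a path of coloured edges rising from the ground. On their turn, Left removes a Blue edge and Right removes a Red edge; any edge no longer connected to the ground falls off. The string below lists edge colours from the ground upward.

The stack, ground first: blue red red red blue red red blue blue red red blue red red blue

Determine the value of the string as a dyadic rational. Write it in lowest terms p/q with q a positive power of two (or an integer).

Build G(s[:k]) for k = 1..15, string s = blue red red red blue red red blue blue red red blue red red blue.
G(b) = { 0 | · } ⇒ 1
G(br) = { 0 | 1 } ⇒ 1/2
G(brr) = { 0 | 1/2,1 } ⇒ 1/4
G(brrr) = { 0 | 1/4,1/2,1 } ⇒ 1/8
G(brrrb) = { 0,1/8 | 1/4,1/2,1 } ⇒ 3/16
G(brrrbr) = { 0,1/8 | 3/16,1/4,1/2,1 } ⇒ 5/32
G(brrrbrr) = { 0,1/8 | 5/32,3/16,1/4,1/2,1 } ⇒ 9/64
G(brrrbrrb) = { 0,1/8,9/64 | 5/32,3/16,1/4,1/2,1 } ⇒ 19/128
G(brrrbrrbb) = { 0,1/8,9/64,19/128 | 5/32,3/16,1/4,1/2,1 } ⇒ 39/256
G(brrrbrrbbr) = { 0,1/8,9/64,19/128 | 39/256,5/32,3/16,1/4,1/2,1 } ⇒ 77/512
G(brrrbrrbbrr) = { 0,1/8,9/64,19/128 | 77/512,39/256,5/32,3/16,1/4,1/2,1 } ⇒ 153/1024
G(brrrbrrbbrrb) = { 0,1/8,9/64,19/128,153/1024 | 77/512,39/256,5/32,3/16,1/4,1/2,1 } ⇒ 307/2048
G(brrrbrrbbrrbr) = { 0,1/8,9/64,19/128,153/1024 | 307/2048,77/512,39/256,5/32,3/16,1/4,1/2,1 } ⇒ 613/4096
G(brrrbrrbbrrbrr) = { 0,1/8,9/64,19/128,153/1024 | 613/4096,307/2048,77/512,39/256,5/32,3/16,1/4,1/2,1 } ⇒ 1225/8192
G(brrrbrrbbrrbrrb) = { 0,1/8,9/64,19/128,153/1024,1225/8192 | 613/4096,307/2048,77/512,39/256,5/32,3/16,1/4,1/2,1 } ⇒ 2451/16384

2451/16384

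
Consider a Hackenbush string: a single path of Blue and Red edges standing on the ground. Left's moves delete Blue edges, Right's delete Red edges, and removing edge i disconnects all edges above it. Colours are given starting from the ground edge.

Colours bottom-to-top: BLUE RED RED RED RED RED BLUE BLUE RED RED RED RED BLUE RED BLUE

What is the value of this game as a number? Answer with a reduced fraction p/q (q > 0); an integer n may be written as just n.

779/16384

Build G(s[:k]) for k = 1..15, string s = BLUE RED RED RED RED RED BLUE BLUE RED RED RED RED BLUE RED BLUE.
B: Left { 0 }, Right { · } so simplest 1
BR: Left { 0 }, Right { 1 } so simplest 1/2
BRR: Left { 0 }, Right { 1/2,1 } so simplest 1/4
BRRR: Left { 0 }, Right { 1/4,1/2,1 } so simplest 1/8
BRRRR: Left { 0 }, Right { 1/8,1/4,1/2,1 } so simplest 1/16
BRRRRR: Left { 0 }, Right { 1/16,1/8,1/4,1/2,1 } so simplest 1/32
BRRRRRB: Left { 0,1/32 }, Right { 1/16,1/8,1/4,1/2,1 } so simplest 3/64
BRRRRRBB: Left { 0,1/32,3/64 }, Right { 1/16,1/8,1/4,1/2,1 } so simplest 7/128
BRRRRRBBR: Left { 0,1/32,3/64 }, Right { 7/128,1/16,1/8,1/4,1/2,1 } so simplest 13/256
BRRRRRBBRR: Left { 0,1/32,3/64 }, Right { 13/256,7/128,1/16,1/8,1/4,1/2,1 } so simplest 25/512
BRRRRRBBRRR: Left { 0,1/32,3/64 }, Right { 25/512,13/256,7/128,1/16,1/8,1/4,1/2,1 } so simplest 49/1024
BRRRRRBBRRRR: Left { 0,1/32,3/64 }, Right { 49/1024,25/512,13/256,7/128,1/16,1/8,1/4,1/2,1 } so simplest 97/2048
BRRRRRBBRRRRB: Left { 0,1/32,3/64,97/2048 }, Right { 49/1024,25/512,13/256,7/128,1/16,1/8,1/4,1/2,1 } so simplest 195/4096
BRRRRRBBRRRRBR: Left { 0,1/32,3/64,97/2048 }, Right { 195/4096,49/1024,25/512,13/256,7/128,1/16,1/8,1/4,1/2,1 } so simplest 389/8192
BRRRRRBBRRRRBRB: Left { 0,1/32,3/64,97/2048,389/8192 }, Right { 195/4096,49/1024,25/512,13/256,7/128,1/16,1/8,1/4,1/2,1 } so simplest 779/16384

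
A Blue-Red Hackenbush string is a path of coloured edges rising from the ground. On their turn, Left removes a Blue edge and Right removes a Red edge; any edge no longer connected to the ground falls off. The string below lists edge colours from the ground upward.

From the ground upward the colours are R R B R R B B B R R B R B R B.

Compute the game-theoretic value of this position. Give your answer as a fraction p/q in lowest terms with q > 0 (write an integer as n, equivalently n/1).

-14549/8192

val_1 [R]  L=[∅]  R=[0]  gives -1
val_2 [RR]  L=[∅]  R=[-1 0]  gives -2
val_3 [RRB]  L=[-2]  R=[-1 0]  gives -3/2
val_4 [RRBR]  L=[-2]  R=[-3/2 -1 0]  gives -7/4
val_5 [RRBRR]  L=[-2]  R=[-7/4 -3/2 -1 0]  gives -15/8
val_6 [RRBRRB]  L=[-2 -15/8]  R=[-7/4 -3/2 -1 0]  gives -29/16
val_7 [RRBRRBB]  L=[-2 -15/8 -29/16]  R=[-7/4 -3/2 -1 0]  gives -57/32
val_8 [RRBRRBBB]  L=[-2 -15/8 -29/16 -57/32]  R=[-7/4 -3/2 -1 0]  gives -113/64
val_9 [RRBRRBBBR]  L=[-2 -15/8 -29/16 -57/32]  R=[-113/64 -7/4 -3/2 -1 0]  gives -227/128
val_10 [RRBRRBBBRR]  L=[-2 -15/8 -29/16 -57/32]  R=[-227/128 -113/64 -7/4 -3/2 -1 0]  gives -455/256
val_11 [RRBRRBBBRRB]  L=[-2 -15/8 -29/16 -57/32 -455/256]  R=[-227/128 -113/64 -7/4 -3/2 -1 0]  gives -909/512
val_12 [RRBRRBBBRRBR]  L=[-2 -15/8 -29/16 -57/32 -455/256]  R=[-909/512 -227/128 -113/64 -7/4 -3/2 -1 0]  gives -1819/1024
val_13 [RRBRRBBBRRBRB]  L=[-2 -15/8 -29/16 -57/32 -455/256 -1819/1024]  R=[-909/512 -227/128 -113/64 -7/4 -3/2 -1 0]  gives -3637/2048
val_14 [RRBRRBBBRRBRBR]  L=[-2 -15/8 -29/16 -57/32 -455/256 -1819/1024]  R=[-3637/2048 -909/512 -227/128 -113/64 -7/4 -3/2 -1 0]  gives -7275/4096
val_15 [RRBRRBBBRRBRBRB]  L=[-2 -15/8 -29/16 -57/32 -455/256 -1819/1024 -7275/4096]  R=[-3637/2048 -909/512 -227/128 -113/64 -7/4 -3/2 -1 0]  gives -14549/8192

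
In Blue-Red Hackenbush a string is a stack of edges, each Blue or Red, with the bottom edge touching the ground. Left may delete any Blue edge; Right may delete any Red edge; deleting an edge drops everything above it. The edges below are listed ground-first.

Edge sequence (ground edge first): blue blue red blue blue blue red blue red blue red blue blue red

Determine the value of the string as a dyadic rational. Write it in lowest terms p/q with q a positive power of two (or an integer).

7853/4096

1 of 14 · b · max L 0 · min R +∞ → 1
2 of 14 · bb · max L 1 · min R +∞ → 2
3 of 14 · bbr · max L 1 · min R 2 → 3/2
4 of 14 · bbrb · max L 3/2 · min R 2 → 7/4
5 of 14 · bbrbb · max L 7/4 · min R 2 → 15/8
6 of 14 · bbrbbb · max L 15/8 · min R 2 → 31/16
7 of 14 · bbrbbbr · max L 15/8 · min R 31/16 → 61/32
8 of 14 · bbrbbbrb · max L 61/32 · min R 31/16 → 123/64
9 of 14 · bbrbbbrbr · max L 61/32 · min R 123/64 → 245/128
10 of 14 · bbrbbbrbrb · max L 245/128 · min R 123/64 → 491/256
11 of 14 · bbrbbbrbrbr · max L 245/128 · min R 491/256 → 981/512
12 of 14 · bbrbbbrbrbrb · max L 981/512 · min R 491/256 → 1963/1024
13 of 14 · bbrbbbrbrbrbb · max L 1963/1024 · min R 491/256 → 3927/2048
14 of 14 · bbrbbbrbrbrbbr · max L 1963/1024 · min R 3927/2048 → 7853/4096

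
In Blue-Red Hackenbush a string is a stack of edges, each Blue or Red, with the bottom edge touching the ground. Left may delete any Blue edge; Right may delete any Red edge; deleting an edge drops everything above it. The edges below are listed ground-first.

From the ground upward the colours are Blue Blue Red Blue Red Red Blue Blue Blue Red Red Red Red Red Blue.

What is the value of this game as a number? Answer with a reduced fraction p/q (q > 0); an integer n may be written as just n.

13187/8192

B: Left { 0 }, Right { none } — simplest 1
BB: Left { 0 1 }, Right { none } — simplest 2
BBR: Left { 0 1 }, Right { 2 } — simplest 3/2
BBRB: Left { 0 1 3/2 }, Right { 2 } — simplest 7/4
BBRBR: Left { 0 1 3/2 }, Right { 7/4 2 } — simplest 13/8
BBRBRR: Left { 0 1 3/2 }, Right { 13/8 7/4 2 } — simplest 25/16
BBRBRRB: Left { 0 1 3/2 25/16 }, Right { 13/8 7/4 2 } — simplest 51/32
BBRBRRBB: Left { 0 1 3/2 25/16 51/32 }, Right { 13/8 7/4 2 } — simplest 103/64
BBRBRRBBB: Left { 0 1 3/2 25/16 51/32 103/64 }, Right { 13/8 7/4 2 } — simplest 207/128
BBRBRRBBBR: Left { 0 1 3/2 25/16 51/32 103/64 }, Right { 207/128 13/8 7/4 2 } — simplest 413/256
BBRBRRBBBRR: Left { 0 1 3/2 25/16 51/32 103/64 }, Right { 413/256 207/128 13/8 7/4 2 } — simplest 825/512
BBRBRRBBBRRR: Left { 0 1 3/2 25/16 51/32 103/64 }, Right { 825/512 413/256 207/128 13/8 7/4 2 } — simplest 1649/1024
BBRBRRBBBRRRR: Left { 0 1 3/2 25/16 51/32 103/64 }, Right { 1649/1024 825/512 413/256 207/128 13/8 7/4 2 } — simplest 3297/2048
BBRBRRBBBRRRRR: Left { 0 1 3/2 25/16 51/32 103/64 }, Right { 3297/2048 1649/1024 825/512 413/256 207/128 13/8 7/4 2 } — simplest 6593/4096
BBRBRRBBBRRRRRB: Left { 0 1 3/2 25/16 51/32 103/64 6593/4096 }, Right { 3297/2048 1649/1024 825/512 413/256 207/128 13/8 7/4 2 } — simplest 13187/8192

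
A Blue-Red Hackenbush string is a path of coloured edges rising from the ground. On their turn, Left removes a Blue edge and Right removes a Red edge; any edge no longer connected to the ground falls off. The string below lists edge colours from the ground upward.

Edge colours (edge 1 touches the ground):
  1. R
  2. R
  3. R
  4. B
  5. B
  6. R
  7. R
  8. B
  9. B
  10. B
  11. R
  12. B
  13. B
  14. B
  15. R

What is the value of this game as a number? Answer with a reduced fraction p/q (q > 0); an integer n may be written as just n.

Build val(s[:k]) for k = 1..15, string s = R R R B B R R B B B R B B B R.
edge 1 of 15 (R): { none | 0 } — -1
edge 2 of 15 (R): { none | -1; 0 } — -2
edge 3 of 15 (R): { none | -2; -1; 0 } — -3
edge 4 of 15 (B): { -3 | -2; -1; 0 } — -5/2
edge 5 of 15 (B): { -3; -5/2 | -2; -1; 0 } — -9/4
edge 6 of 15 (R): { -3; -5/2 | -9/4; -2; -1; 0 } — -19/8
edge 7 of 15 (R): { -3; -5/2 | -19/8; -9/4; -2; -1; 0 } — -39/16
edge 8 of 15 (B): { -3; -5/2; -39/16 | -19/8; -9/4; -2; -1; 0 } — -77/32
edge 9 of 15 (B): { -3; -5/2; -39/16; -77/32 | -19/8; -9/4; -2; -1; 0 } — -153/64
edge 10 of 15 (B): { -3; -5/2; -39/16; -77/32; -153/64 | -19/8; -9/4; -2; -1; 0 } — -305/128
edge 11 of 15 (R): { -3; -5/2; -39/16; -77/32; -153/64 | -305/128; -19/8; -9/4; -2; -1; 0 } — -611/256
edge 12 of 15 (B): { -3; -5/2; -39/16; -77/32; -153/64; -611/256 | -305/128; -19/8; -9/4; -2; -1; 0 } — -1221/512
edge 13 of 15 (B): { -3; -5/2; -39/16; -77/32; -153/64; -611/256; -1221/512 | -305/128; -19/8; -9/4; -2; -1; 0 } — -2441/1024
edge 14 of 15 (B): { -3; -5/2; -39/16; -77/32; -153/64; -611/256; -1221/512; -2441/1024 | -305/128; -19/8; -9/4; -2; -1; 0 } — -4881/2048
edge 15 of 15 (R): { -3; -5/2; -39/16; -77/32; -153/64; -611/256; -1221/512; -2441/1024 | -4881/2048; -305/128; -19/8; -9/4; -2; -1; 0 } — -9763/4096

-9763/4096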